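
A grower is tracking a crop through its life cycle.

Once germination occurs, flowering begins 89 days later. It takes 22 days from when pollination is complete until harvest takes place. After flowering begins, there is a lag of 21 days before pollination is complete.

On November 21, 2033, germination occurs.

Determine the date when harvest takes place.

Germination occurs: Nov 21, 2033.
Flowering begins: Nov 21, 2033 + 89 days = Feb 18, 2034.
Pollination is complete: Feb 18, 2034 + 21 days = Mar 11, 2034.
Harvest takes place: Mar 11, 2034 + 22 days = Apr 2, 2034.

April 2, 2034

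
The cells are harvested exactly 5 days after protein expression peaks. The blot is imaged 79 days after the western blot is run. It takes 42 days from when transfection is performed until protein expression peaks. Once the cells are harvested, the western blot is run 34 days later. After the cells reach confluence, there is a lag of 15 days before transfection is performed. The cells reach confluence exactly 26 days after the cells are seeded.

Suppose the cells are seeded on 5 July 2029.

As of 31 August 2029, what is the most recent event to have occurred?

The cells are seeded: Jul 5, 2029.
The cells reach confluence: Jul 5, 2029 + 26 days = Jul 31, 2029.
Transfection is performed: Jul 31, 2029 + 15 days = Aug 15, 2029.
Protein expression peaks: Aug 15, 2029 + 42 days = Sep 26, 2029.
The cells are harvested: Sep 26, 2029 + 5 days = Oct 1, 2029.
The western blot is run: Oct 1, 2029 + 34 days = Nov 4, 2029.
The blot is imaged: Nov 4, 2029 + 79 days = Jan 22, 2030.
Aug 31, 2029 falls between when transfection is performed (Aug 15, 2029) and when protein expression peaks (Sep 26, 2029).

Transfection is performed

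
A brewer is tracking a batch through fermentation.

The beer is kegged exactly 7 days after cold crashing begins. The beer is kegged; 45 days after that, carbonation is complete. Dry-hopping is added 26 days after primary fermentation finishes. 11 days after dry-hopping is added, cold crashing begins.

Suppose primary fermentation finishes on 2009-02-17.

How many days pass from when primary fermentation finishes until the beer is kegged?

44 days

Causal path: primary fermentation finishes → dry-hopping is added → cold crashing begins → the beer is kegged.
Total delay along the path: 26 + 11 + 7 = 44 days.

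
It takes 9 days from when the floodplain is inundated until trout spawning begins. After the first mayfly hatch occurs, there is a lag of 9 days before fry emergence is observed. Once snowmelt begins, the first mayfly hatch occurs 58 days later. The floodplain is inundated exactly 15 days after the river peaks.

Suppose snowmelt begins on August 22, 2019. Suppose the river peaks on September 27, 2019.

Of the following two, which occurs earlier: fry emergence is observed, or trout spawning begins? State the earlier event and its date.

Snowmelt begins: Aug 22, 2019.
The first mayfly hatch occurs: Aug 22, 2019 + 58 days = Oct 19, 2019.
Fry emergence is observed: Oct 19, 2019 + 9 days = Oct 28, 2019.
The river peaks: Sep 27, 2019.
The floodplain is inundated: Sep 27, 2019 + 15 days = Oct 12, 2019.
Trout spawning begins: Oct 12, 2019 + 9 days = Oct 21, 2019.
Comparing: fry emergence is observed on Oct 28, 2019 vs trout spawning begins on Oct 21, 2019. Earlier: trout spawning begins.

Trout spawning begins — October 21, 2019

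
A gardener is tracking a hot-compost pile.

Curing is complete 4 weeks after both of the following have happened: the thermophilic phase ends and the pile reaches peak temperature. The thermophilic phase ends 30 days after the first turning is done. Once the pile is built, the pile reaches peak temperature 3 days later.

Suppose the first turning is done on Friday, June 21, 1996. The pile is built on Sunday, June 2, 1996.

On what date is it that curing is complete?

Sunday, August 18, 1996

The first turning is done: Jun 21, 1996.
The thermophilic phase ends: Jun 21, 1996 + 30 days = Jul 21, 1996.
The pile is built: Jun 2, 1996.
The pile reaches peak temperature: Jun 2, 1996 + 3 days = Jun 5, 1996.
Both prerequisites met — the thermophilic phase ends (Jul 21, 1996), the pile reaches peak temperature (Jun 5, 1996); the later is Jul 21, 1996.
Curing is complete: Jul 21, 1996 + 4 weeks = Aug 18, 1996.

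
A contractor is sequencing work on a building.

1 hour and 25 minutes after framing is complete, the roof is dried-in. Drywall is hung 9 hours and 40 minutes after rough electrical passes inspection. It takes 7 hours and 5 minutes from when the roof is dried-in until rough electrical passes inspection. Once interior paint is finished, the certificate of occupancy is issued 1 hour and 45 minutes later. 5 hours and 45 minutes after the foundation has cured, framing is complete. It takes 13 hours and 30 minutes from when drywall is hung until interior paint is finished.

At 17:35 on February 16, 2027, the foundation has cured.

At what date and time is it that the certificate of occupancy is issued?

The foundation has cured: 17:35 Feb 16, 2027.
Framing is complete: 17:35 Feb 16, 2027 + 5h45m = 23:20 Feb 16, 2027.
The roof is dried-in: 23:20 Feb 16, 2027 + 1h25m = 00:45 Feb 17, 2027.
Rough electrical passes inspection: 00:45 Feb 17, 2027 + 7h05m = 07:50 Feb 17, 2027.
Drywall is hung: 07:50 Feb 17, 2027 + 9h40m = 17:30 Feb 17, 2027.
Interior paint is finished: 17:30 Feb 17, 2027 + 13h30m = 07:00 Feb 18, 2027.
The certificate of occupancy is issued: 07:00 Feb 18, 2027 + 1h45m = 08:45 Feb 18, 2027.

08:45 on February 18, 2027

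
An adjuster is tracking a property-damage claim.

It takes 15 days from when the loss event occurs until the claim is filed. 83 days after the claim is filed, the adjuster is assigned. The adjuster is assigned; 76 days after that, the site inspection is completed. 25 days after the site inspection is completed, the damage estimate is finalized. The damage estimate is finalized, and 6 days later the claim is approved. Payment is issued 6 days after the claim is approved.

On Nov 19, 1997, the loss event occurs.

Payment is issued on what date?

Jun 18, 1998

The loss event occurs: Nov 19, 1997.
The claim is filed: Nov 19, 1997 + 15 days = Dec 4, 1997.
The adjuster is assigned: Dec 4, 1997 + 83 days = Feb 25, 1998.
The site inspection is completed: Feb 25, 1998 + 76 days = May 12, 1998.
The damage estimate is finalized: May 12, 1998 + 25 days = Jun 6, 1998.
The claim is approved: Jun 6, 1998 + 6 days = Jun 12, 1998.
Payment is issued: Jun 12, 1998 + 6 days = Jun 18, 1998.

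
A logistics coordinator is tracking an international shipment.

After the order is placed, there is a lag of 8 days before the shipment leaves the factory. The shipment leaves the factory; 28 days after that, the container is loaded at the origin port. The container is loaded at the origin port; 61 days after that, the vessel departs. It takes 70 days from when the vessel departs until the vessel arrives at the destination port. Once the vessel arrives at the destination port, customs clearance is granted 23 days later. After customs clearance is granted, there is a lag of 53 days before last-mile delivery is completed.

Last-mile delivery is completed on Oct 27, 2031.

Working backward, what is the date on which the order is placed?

Feb 26, 2031

Last-mile delivery is completed: Oct 27, 2031.
Customs clearance is granted: Oct 27, 2031 − 53 days = Sep 4, 2031.
The vessel arrives at the destination port: Sep 4, 2031 − 23 days = Aug 12, 2031.
The vessel departs: Aug 12, 2031 − 70 days = Jun 3, 2031.
The container is loaded at the origin port: Jun 3, 2031 − 61 days = Apr 3, 2031.
The shipment leaves the factory: Apr 3, 2031 − 28 days = Mar 6, 2031.
The order is placed: Mar 6, 2031 − 8 days = Feb 26, 2031.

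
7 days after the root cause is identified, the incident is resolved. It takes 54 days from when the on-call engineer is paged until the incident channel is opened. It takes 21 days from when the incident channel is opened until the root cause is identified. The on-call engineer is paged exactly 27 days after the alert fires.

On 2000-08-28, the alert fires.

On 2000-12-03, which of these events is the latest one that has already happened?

The incident channel is opened

The alert fires: Aug 28, 2000.
The on-call engineer is paged: Aug 28, 2000 + 27 days = Sep 24, 2000.
The incident channel is opened: Sep 24, 2000 + 54 days = Nov 17, 2000.
The root cause is identified: Nov 17, 2000 + 21 days = Dec 8, 2000.
The incident is resolved: Dec 8, 2000 + 7 days = Dec 15, 2000.
Dec 3, 2000 falls between when the incident channel is opened (Nov 17, 2000) and when the root cause is identified (Dec 8, 2000).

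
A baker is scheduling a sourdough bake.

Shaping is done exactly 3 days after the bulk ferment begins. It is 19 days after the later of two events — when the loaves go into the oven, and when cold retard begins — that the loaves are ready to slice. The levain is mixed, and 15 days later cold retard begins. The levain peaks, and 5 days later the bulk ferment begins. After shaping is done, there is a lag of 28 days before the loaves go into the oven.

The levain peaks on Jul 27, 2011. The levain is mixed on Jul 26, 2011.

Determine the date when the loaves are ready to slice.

The levain peaks: Jul 27, 2011.
The bulk ferment begins: Jul 27, 2011 + 5 days = Aug 1, 2011.
Shaping is done: Aug 1, 2011 + 3 days = Aug 4, 2011.
The loaves go into the oven: Aug 4, 2011 + 28 days = Sep 1, 2011.
The levain is mixed: Jul 26, 2011.
Cold retard begins: Jul 26, 2011 + 15 days = Aug 10, 2011.
Both prerequisites met — the loaves go into the oven (Sep 1, 2011), cold retard begins (Aug 10, 2011); the later is Sep 1, 2011.
The loaves are ready to slice: Sep 1, 2011 + 19 days = Sep 20, 2011.

Sep 20, 2011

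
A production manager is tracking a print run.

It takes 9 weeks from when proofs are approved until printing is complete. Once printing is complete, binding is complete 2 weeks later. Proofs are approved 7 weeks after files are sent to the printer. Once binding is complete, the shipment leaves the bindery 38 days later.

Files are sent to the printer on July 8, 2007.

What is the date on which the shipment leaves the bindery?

December 19, 2007

Files are sent to the printer: Jul 8, 2007.
Proofs are approved: Jul 8, 2007 + 7 weeks = Aug 26, 2007.
Printing is complete: Aug 26, 2007 + 9 weeks = Oct 28, 2007.
Binding is complete: Oct 28, 2007 + 2 weeks = Nov 11, 2007.
The shipment leaves the bindery: Nov 11, 2007 + 38 days = Dec 19, 2007.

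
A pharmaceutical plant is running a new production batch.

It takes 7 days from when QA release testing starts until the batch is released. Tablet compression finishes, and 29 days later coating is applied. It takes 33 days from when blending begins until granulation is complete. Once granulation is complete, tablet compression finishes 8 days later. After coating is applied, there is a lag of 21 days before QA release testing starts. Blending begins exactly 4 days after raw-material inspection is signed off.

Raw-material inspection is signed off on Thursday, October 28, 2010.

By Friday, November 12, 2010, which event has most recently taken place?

Blending begins

Raw-material inspection is signed off: Oct 28, 2010.
Blending begins: Oct 28, 2010 + 4 days = Nov 1, 2010.
Granulation is complete: Nov 1, 2010 + 33 days = Dec 4, 2010.
Tablet compression finishes: Dec 4, 2010 + 8 days = Dec 12, 2010.
Coating is applied: Dec 12, 2010 + 29 days = Jan 10, 2011.
QA release testing starts: Jan 10, 2011 + 21 days = Jan 31, 2011.
The batch is released: Jan 31, 2011 + 7 days = Feb 7, 2011.
Nov 12, 2010 falls between when blending begins (Nov 1, 2010) and when granulation is complete (Dec 4, 2010).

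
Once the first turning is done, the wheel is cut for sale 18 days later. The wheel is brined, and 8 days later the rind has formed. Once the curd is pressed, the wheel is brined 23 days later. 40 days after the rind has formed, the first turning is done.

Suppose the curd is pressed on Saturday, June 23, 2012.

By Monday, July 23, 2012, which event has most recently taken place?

The wheel is brined

The curd is pressed: Jun 23, 2012.
The wheel is brined: Jun 23, 2012 + 23 days = Jul 16, 2012.
The rind has formed: Jul 16, 2012 + 8 days = Jul 24, 2012.
The first turning is done: Jul 24, 2012 + 40 days = Sep 2, 2012.
The wheel is cut for sale: Sep 2, 2012 + 18 days = Sep 20, 2012.
Jul 23, 2012 falls between when the wheel is brined (Jul 16, 2012) and when the rind has formed (Jul 24, 2012).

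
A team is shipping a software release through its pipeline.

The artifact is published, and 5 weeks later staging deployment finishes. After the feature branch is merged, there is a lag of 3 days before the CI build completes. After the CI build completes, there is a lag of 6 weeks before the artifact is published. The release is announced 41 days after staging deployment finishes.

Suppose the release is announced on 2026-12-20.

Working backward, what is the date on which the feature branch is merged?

The release is announced: Dec 20, 2026.
Staging deployment finishes: Dec 20, 2026 − 41 days = Nov 9, 2026.
The artifact is published: Nov 9, 2026 − 5 weeks = Oct 5, 2026.
The CI build completes: Oct 5, 2026 − 6 weeks = Aug 24, 2026.
The feature branch is merged: Aug 24, 2026 − 3 days = Aug 21, 2026.

2026-08-21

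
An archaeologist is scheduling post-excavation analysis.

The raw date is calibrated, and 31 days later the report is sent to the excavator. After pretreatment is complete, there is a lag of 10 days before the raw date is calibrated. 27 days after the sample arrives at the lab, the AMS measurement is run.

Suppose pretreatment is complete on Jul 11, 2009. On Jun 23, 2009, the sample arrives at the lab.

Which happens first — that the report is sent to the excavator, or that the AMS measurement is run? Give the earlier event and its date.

Pretreatment is complete: Jul 11, 2009.
The raw date is calibrated: Jul 11, 2009 + 10 days = Jul 21, 2009.
The report is sent to the excavator: Jul 21, 2009 + 31 days = Aug 21, 2009.
The sample arrives at the lab: Jun 23, 2009.
The AMS measurement is run: Jun 23, 2009 + 27 days = Jul 20, 2009.
Comparing: the report is sent to the excavator on Aug 21, 2009 vs the AMS measurement is run on Jul 20, 2009. Earlier: the AMS measurement is run.

The AMS measurement is run — Jul 20, 2009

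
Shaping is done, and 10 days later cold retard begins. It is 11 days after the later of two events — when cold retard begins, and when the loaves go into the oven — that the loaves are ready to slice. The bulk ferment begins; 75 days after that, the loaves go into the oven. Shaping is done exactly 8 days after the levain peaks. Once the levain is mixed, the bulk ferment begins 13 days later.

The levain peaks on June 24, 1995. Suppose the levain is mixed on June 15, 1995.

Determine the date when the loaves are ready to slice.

September 22, 1995

The levain peaks: Jun 24, 1995.
Shaping is done: Jun 24, 1995 + 8 days = Jul 2, 1995.
Cold retard begins: Jul 2, 1995 + 10 days = Jul 12, 1995.
The levain is mixed: Jun 15, 1995.
The bulk ferment begins: Jun 15, 1995 + 13 days = Jun 28, 1995.
The loaves go into the oven: Jun 28, 1995 + 75 days = Sep 11, 1995.
Both prerequisites met — cold retard begins (Jul 12, 1995), the loaves go into the oven (Sep 11, 1995); the later is Sep 11, 1995.
The loaves are ready to slice: Sep 11, 1995 + 11 days = Sep 22, 1995.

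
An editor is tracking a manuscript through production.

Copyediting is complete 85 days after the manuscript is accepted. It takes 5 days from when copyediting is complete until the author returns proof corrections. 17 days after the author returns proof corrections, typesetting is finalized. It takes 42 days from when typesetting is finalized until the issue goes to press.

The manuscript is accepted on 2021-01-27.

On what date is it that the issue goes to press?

The manuscript is accepted: Jan 27, 2021.
Copyediting is complete: Jan 27, 2021 + 85 days = Apr 22, 2021.
The author returns proof corrections: Apr 22, 2021 + 5 days = Apr 27, 2021.
Typesetting is finalized: Apr 27, 2021 + 17 days = May 14, 2021.
The issue goes to press: May 14, 2021 + 42 days = Jun 25, 2021.

2021-06-25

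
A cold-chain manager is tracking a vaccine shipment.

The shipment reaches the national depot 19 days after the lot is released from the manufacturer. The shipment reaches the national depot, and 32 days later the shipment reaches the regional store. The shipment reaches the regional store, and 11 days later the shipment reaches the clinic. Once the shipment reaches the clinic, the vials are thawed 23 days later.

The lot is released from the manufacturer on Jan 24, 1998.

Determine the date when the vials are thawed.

Apr 19, 1998

The lot is released from the manufacturer: Jan 24, 1998.
The shipment reaches the national depot: Jan 24, 1998 + 19 days = Feb 12, 1998.
The shipment reaches the regional store: Feb 12, 1998 + 32 days = Mar 16, 1998.
The shipment reaches the clinic: Mar 16, 1998 + 11 days = Mar 27, 1998.
The vials are thawed: Mar 27, 1998 + 23 days = Apr 19, 1998.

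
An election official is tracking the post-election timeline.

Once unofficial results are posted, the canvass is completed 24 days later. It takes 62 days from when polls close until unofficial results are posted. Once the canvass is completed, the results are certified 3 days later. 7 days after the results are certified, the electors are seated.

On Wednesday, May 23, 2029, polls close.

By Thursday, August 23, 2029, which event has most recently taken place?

Polls close: May 23, 2029.
Unofficial results are posted: May 23, 2029 + 62 days = Jul 24, 2029.
The canvass is completed: Jul 24, 2029 + 24 days = Aug 17, 2029.
The results are certified: Aug 17, 2029 + 3 days = Aug 20, 2029.
The electors are seated: Aug 20, 2029 + 7 days = Aug 27, 2029.
Aug 23, 2029 falls between when the results are certified (Aug 20, 2029) and when the electors are seated (Aug 27, 2029).

The results are certified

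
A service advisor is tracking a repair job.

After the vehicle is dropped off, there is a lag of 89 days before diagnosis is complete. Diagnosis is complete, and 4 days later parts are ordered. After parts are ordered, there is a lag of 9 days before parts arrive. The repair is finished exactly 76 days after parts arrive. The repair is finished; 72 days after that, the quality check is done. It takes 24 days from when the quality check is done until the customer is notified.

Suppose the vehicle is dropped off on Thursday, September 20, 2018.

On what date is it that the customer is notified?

Friday, June 21, 2019

The vehicle is dropped off: Sep 20, 2018.
Diagnosis is complete: Sep 20, 2018 + 89 days = Dec 18, 2018.
Parts are ordered: Dec 18, 2018 + 4 days = Dec 22, 2018.
Parts arrive: Dec 22, 2018 + 9 days = Dec 31, 2018.
The repair is finished: Dec 31, 2018 + 76 days = Mar 17, 2019.
The quality check is done: Mar 17, 2019 + 72 days = May 28, 2019.
The customer is notified: May 28, 2019 + 24 days = Jun 21, 2019.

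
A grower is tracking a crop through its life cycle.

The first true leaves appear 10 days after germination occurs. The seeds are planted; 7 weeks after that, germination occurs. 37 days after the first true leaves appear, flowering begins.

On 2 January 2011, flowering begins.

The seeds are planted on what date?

28 September 2010

Flowering begins: Jan 2, 2011.
The first true leaves appear: Jan 2, 2011 − 37 days = Nov 26, 2010.
Germination occurs: Nov 26, 2010 − 10 days = Nov 16, 2010.
The seeds are planted: Nov 16, 2010 − 7 weeks = Sep 28, 2010.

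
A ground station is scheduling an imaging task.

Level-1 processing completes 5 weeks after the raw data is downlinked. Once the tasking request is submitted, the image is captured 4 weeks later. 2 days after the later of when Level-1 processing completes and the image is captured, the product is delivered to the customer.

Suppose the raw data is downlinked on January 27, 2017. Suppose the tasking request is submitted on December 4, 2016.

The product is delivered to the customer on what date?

The raw data is downlinked: Jan 27, 2017.
Level-1 processing completes: Jan 27, 2017 + 5 weeks = Mar 3, 2017.
The tasking request is submitted: Dec 4, 2016.
The image is captured: Dec 4, 2016 + 4 weeks = Jan 1, 2017.
Both prerequisites met — Level-1 processing completes (Mar 3, 2017), the image is captured (Jan 1, 2017); the later is Mar 3, 2017.
The product is delivered to the customer: Mar 3, 2017 + 2 days = Mar 5, 2017.

March 5, 2017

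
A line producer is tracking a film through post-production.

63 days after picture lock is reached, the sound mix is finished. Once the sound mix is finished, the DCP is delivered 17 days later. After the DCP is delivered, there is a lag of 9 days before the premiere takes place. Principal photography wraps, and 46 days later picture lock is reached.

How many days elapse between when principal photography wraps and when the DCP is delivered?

Causal path: principal photography wraps → picture lock is reached → the sound mix is finished → the DCP is delivered.
Total delay along the path: 46 + 63 + 17 = 126 days.

126 days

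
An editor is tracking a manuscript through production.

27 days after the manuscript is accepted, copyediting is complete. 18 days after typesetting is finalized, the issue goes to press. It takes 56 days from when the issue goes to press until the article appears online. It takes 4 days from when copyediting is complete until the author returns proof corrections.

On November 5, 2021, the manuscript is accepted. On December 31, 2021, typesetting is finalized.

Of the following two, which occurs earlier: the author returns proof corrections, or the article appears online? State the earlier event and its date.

The author returns proof corrections — December 6, 2021

The manuscript is accepted: Nov 5, 2021.
Copyediting is complete: Nov 5, 2021 + 27 days = Dec 2, 2021.
The author returns proof corrections: Dec 2, 2021 + 4 days = Dec 6, 2021.
Typesetting is finalized: Dec 31, 2021.
The issue goes to press: Dec 31, 2021 + 18 days = Jan 18, 2022.
The article appears online: Jan 18, 2022 + 56 days = Mar 15, 2022.
Comparing: the author returns proof corrections on Dec 6, 2021 vs the article appears online on Mar 15, 2022. Earlier: the author returns proof corrections.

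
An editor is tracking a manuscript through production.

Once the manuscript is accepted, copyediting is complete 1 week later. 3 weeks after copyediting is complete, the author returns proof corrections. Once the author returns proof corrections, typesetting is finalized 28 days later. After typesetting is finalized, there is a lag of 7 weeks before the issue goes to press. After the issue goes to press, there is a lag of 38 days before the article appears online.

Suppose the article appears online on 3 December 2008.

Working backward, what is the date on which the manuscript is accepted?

The article appears online: Dec 3, 2008.
The issue goes to press: Dec 3, 2008 − 38 days = Oct 26, 2008.
Typesetting is finalized: Oct 26, 2008 − 7 weeks = Sep 7, 2008.
The author returns proof corrections: Sep 7, 2008 − 28 days = Aug 10, 2008.
Copyediting is complete: Aug 10, 2008 − 3 weeks = Jul 20, 2008.
The manuscript is accepted: Jul 20, 2008 − 1 week = Jul 13, 2008.

13 July 2008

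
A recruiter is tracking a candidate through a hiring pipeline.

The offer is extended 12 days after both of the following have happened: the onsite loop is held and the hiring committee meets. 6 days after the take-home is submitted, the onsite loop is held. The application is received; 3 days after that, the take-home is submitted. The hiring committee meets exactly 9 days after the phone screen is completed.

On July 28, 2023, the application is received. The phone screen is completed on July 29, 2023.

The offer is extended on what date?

August 19, 2023

The application is received: Jul 28, 2023.
The take-home is submitted: Jul 28, 2023 + 3 days = Jul 31, 2023.
The onsite loop is held: Jul 31, 2023 + 6 days = Aug 6, 2023.
The phone screen is completed: Jul 29, 2023.
The hiring committee meets: Jul 29, 2023 + 9 days = Aug 7, 2023.
Both prerequisites met — the onsite loop is held (Aug 6, 2023), the hiring committee meets (Aug 7, 2023); the later is Aug 7, 2023.
The offer is extended: Aug 7, 2023 + 12 days = Aug 19, 2023.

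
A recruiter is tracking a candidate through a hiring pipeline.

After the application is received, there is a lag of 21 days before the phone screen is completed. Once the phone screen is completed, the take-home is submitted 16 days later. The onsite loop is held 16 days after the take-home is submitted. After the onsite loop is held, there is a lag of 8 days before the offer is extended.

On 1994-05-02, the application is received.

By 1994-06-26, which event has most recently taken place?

The application is received: May 2, 1994.
The phone screen is completed: May 2, 1994 + 21 days = May 23, 1994.
The take-home is submitted: May 23, 1994 + 16 days = Jun 8, 1994.
The onsite loop is held: Jun 8, 1994 + 16 days = Jun 24, 1994.
The offer is extended: Jun 24, 1994 + 8 days = Jul 2, 1994.
Jun 26, 1994 falls between when the onsite loop is held (Jun 24, 1994) and when the offer is extended (Jul 2, 1994).

The onsite loop is held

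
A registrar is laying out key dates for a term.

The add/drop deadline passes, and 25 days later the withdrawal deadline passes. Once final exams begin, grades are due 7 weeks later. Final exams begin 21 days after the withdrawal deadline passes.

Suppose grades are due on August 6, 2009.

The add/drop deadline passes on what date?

May 3, 2009

Grades are due: Aug 6, 2009.
Final exams begin: Aug 6, 2009 − 7 weeks = Jun 18, 2009.
The withdrawal deadline passes: Jun 18, 2009 − 21 days = May 28, 2009.
The add/drop deadline passes: May 28, 2009 − 25 days = May 3, 2009.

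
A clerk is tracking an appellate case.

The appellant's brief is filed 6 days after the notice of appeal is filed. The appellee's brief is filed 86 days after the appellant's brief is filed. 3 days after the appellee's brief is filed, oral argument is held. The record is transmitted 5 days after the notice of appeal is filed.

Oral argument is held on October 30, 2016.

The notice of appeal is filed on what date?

Oral argument is held: Oct 30, 2016.
The appellee's brief is filed: Oct 30, 2016 − 3 days = Oct 27, 2016.
The appellant's brief is filed: Oct 27, 2016 − 86 days = Aug 2, 2016.
The notice of appeal is filed: Aug 2, 2016 − 6 days = Jul 27, 2016.

July 27, 2016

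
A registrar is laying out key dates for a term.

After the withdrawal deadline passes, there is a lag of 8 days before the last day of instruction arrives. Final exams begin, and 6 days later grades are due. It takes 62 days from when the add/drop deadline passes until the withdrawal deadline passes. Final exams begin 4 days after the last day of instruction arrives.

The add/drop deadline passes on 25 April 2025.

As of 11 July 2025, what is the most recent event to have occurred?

Final exams begin

The add/drop deadline passes: Apr 25, 2025.
The withdrawal deadline passes: Apr 25, 2025 + 62 days = Jun 26, 2025.
The last day of instruction arrives: Jun 26, 2025 + 8 days = Jul 4, 2025.
Final exams begin: Jul 4, 2025 + 4 days = Jul 8, 2025.
Grades are due: Jul 8, 2025 + 6 days = Jul 14, 2025.
Jul 11, 2025 falls between when final exams begin (Jul 8, 2025) and when grades are due (Jul 14, 2025).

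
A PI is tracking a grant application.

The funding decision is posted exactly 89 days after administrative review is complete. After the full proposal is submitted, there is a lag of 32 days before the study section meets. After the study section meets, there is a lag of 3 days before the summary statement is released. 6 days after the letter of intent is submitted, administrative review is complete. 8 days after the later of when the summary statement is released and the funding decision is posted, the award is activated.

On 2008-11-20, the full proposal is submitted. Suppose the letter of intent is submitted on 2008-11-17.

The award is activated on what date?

2009-02-28

The full proposal is submitted: Nov 20, 2008.
The study section meets: Nov 20, 2008 + 32 days = Dec 22, 2008.
The summary statement is released: Dec 22, 2008 + 3 days = Dec 25, 2008.
The letter of intent is submitted: Nov 17, 2008.
Administrative review is complete: Nov 17, 2008 + 6 days = Nov 23, 2008.
The funding decision is posted: Nov 23, 2008 + 89 days = Feb 20, 2009.
Both prerequisites met — the summary statement is released (Dec 25, 2008), the funding decision is posted (Feb 20, 2009); the later is Feb 20, 2009.
The award is activated: Feb 20, 2009 + 8 days = Feb 28, 2009.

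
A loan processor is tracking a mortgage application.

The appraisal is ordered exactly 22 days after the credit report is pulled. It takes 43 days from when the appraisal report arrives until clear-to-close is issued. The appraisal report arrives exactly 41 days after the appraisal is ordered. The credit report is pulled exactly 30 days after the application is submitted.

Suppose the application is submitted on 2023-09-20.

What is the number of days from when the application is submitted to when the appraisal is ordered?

52 days

Causal path: the application is submitted → the credit report is pulled → the appraisal is ordered.
Total delay along the path: 30 + 22 = 52 days.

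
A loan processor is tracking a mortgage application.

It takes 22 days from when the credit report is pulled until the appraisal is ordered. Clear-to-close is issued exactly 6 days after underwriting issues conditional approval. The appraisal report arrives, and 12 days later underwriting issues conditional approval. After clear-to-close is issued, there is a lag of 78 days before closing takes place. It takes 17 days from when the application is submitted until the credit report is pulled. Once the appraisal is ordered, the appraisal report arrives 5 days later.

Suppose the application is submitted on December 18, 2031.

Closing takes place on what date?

May 6, 2032

The application is submitted: Dec 18, 2031.
The credit report is pulled: Dec 18, 2031 + 17 days = Jan 4, 2032.
The appraisal is ordered: Jan 4, 2032 + 22 days = Jan 26, 2032.
The appraisal report arrives: Jan 26, 2032 + 5 days = Jan 31, 2032.
Underwriting issues conditional approval: Jan 31, 2032 + 12 days = Feb 12, 2032.
Clear-to-close is issued: Feb 12, 2032 + 6 days = Feb 18, 2032.
Closing takes place: Feb 18, 2032 + 78 days = May 6, 2032.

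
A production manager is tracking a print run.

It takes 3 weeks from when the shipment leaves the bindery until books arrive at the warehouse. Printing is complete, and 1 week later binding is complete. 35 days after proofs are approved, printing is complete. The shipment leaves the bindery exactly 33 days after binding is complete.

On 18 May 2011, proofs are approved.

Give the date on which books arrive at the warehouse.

Proofs are approved: May 18, 2011.
Printing is complete: May 18, 2011 + 35 days = Jun 22, 2011.
Binding is complete: Jun 22, 2011 + 1 week = Jun 29, 2011.
The shipment leaves the bindery: Jun 29, 2011 + 33 days = Aug 1, 2011.
Books arrive at the warehouse: Aug 1, 2011 + 3 weeks = Aug 22, 2011.

22 August 2011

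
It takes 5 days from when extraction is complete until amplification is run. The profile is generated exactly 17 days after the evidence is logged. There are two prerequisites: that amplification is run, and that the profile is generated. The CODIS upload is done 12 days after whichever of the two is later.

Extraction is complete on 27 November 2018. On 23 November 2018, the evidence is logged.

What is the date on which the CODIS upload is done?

Extraction is complete: Nov 27, 2018.
Amplification is run: Nov 27, 2018 + 5 days = Dec 2, 2018.
The evidence is logged: Nov 23, 2018.
The profile is generated: Nov 23, 2018 + 17 days = Dec 10, 2018.
Both prerequisites met — amplification is run (Dec 2, 2018), the profile is generated (Dec 10, 2018); the later is Dec 10, 2018.
The CODIS upload is done: Dec 10, 2018 + 12 days = Dec 22, 2018.

22 December 2018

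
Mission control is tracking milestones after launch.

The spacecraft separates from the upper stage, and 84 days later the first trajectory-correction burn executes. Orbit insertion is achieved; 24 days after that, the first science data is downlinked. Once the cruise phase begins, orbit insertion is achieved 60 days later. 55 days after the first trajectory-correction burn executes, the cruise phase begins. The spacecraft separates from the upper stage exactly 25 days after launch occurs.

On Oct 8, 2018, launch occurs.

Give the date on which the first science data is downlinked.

Launch occurs: Oct 8, 2018.
The spacecraft separates from the upper stage: Oct 8, 2018 + 25 days = Nov 2, 2018.
The first trajectory-correction burn executes: Nov 2, 2018 + 84 days = Jan 25, 2019.
The cruise phase begins: Jan 25, 2019 + 55 days = Mar 21, 2019.
Orbit insertion is achieved: Mar 21, 2019 + 60 days = May 20, 2019.
The first science data is downlinked: May 20, 2019 + 24 days = Jun 13, 2019.

Jun 13, 2019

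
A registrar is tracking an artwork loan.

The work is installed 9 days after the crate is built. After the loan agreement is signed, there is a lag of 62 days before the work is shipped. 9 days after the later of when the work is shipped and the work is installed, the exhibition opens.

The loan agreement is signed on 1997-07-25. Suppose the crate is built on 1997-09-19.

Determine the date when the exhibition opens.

1997-10-07

The loan agreement is signed: Jul 25, 1997.
The work is shipped: Jul 25, 1997 + 62 days = Sep 25, 1997.
The crate is built: Sep 19, 1997.
The work is installed: Sep 19, 1997 + 9 days = Sep 28, 1997.
Both prerequisites met — the work is shipped (Sep 25, 1997), the work is installed (Sep 28, 1997); the later is Sep 28, 1997.
The exhibition opens: Sep 28, 1997 + 9 days = Oct 7, 1997.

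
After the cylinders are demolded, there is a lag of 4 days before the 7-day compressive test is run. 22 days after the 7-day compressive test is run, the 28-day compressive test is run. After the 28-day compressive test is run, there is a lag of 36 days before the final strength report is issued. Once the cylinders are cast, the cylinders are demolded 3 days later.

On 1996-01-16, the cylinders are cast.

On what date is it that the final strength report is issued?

The cylinders are cast: Jan 16, 1996.
The cylinders are demolded: Jan 16, 1996 + 3 days = Jan 19, 1996.
The 7-day compressive test is run: Jan 19, 1996 + 4 days = Jan 23, 1996.
The 28-day compressive test is run: Jan 23, 1996 + 22 days = Feb 14, 1996.
The final strength report is issued: Feb 14, 1996 + 36 days = Mar 21, 1996.

1996-03-21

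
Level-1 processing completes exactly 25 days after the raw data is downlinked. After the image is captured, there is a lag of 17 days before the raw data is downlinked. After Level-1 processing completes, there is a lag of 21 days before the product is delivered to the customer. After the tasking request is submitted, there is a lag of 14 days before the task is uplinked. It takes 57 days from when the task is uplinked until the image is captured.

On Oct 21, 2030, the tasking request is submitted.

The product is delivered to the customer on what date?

Mar 4, 2031

The tasking request is submitted: Oct 21, 2030.
The task is uplinked: Oct 21, 2030 + 14 days = Nov 4, 2030.
The image is captured: Nov 4, 2030 + 57 days = Dec 31, 2030.
The raw data is downlinked: Dec 31, 2030 + 17 days = Jan 17, 2031.
Level-1 processing completes: Jan 17, 2031 + 25 days = Feb 11, 2031.
The product is delivered to the customer: Feb 11, 2031 + 21 days = Mar 4, 2031.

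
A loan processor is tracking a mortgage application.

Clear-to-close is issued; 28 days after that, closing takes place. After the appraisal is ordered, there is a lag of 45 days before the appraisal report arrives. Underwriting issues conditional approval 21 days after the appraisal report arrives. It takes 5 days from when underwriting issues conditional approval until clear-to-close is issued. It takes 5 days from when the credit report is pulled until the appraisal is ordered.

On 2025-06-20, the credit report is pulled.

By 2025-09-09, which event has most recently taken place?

Clear-to-close is issued

The credit report is pulled: Jun 20, 2025.
The appraisal is ordered: Jun 20, 2025 + 5 days = Jun 25, 2025.
The appraisal report arrives: Jun 25, 2025 + 45 days = Aug 9, 2025.
Underwriting issues conditional approval: Aug 9, 2025 + 21 days = Aug 30, 2025.
Clear-to-close is issued: Aug 30, 2025 + 5 days = Sep 4, 2025.
Closing takes place: Sep 4, 2025 + 28 days = Oct 2, 2025.
Sep 9, 2025 falls between when clear-to-close is issued (Sep 4, 2025) and when closing takes place (Oct 2, 2025).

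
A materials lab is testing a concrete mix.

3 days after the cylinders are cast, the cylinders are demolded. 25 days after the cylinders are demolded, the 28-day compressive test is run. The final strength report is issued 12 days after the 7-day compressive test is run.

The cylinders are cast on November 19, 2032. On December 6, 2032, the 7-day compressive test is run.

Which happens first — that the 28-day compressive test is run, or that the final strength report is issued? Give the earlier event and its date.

The 28-day compressive test is run — December 17, 2032

The cylinders are cast: Nov 19, 2032.
The cylinders are demolded: Nov 19, 2032 + 3 days = Nov 22, 2032.
The 28-day compressive test is run: Nov 22, 2032 + 25 days = Dec 17, 2032.
The 7-day compressive test is run: Dec 6, 2032.
The final strength report is issued: Dec 6, 2032 + 12 days = Dec 18, 2032.
Comparing: the 28-day compressive test is run on Dec 17, 2032 vs the final strength report is issued on Dec 18, 2032. Earlier: the 28-day compressive test is run.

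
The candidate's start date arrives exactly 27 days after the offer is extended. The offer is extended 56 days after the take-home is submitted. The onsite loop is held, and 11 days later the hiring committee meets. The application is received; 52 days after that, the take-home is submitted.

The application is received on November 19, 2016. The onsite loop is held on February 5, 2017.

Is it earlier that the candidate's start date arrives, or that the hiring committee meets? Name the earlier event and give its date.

The hiring committee meets — February 16, 2017

The application is received: Nov 19, 2016.
The take-home is submitted: Nov 19, 2016 + 52 days = Jan 10, 2017.
The offer is extended: Jan 10, 2017 + 56 days = Mar 7, 2017.
The candidate's start date arrives: Mar 7, 2017 + 27 days = Apr 3, 2017.
The onsite loop is held: Feb 5, 2017.
The hiring committee meets: Feb 5, 2017 + 11 days = Feb 16, 2017.
Comparing: the candidate's start date arrives on Apr 3, 2017 vs the hiring committee meets on Feb 16, 2017. Earlier: the hiring committee meets.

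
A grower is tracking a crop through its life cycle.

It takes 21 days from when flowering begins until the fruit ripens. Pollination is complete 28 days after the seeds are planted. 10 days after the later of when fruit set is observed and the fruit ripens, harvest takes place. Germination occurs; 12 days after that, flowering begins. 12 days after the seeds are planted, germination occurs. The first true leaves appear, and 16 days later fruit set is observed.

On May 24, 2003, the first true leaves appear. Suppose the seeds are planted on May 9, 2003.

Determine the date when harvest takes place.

The first true leaves appear: May 24, 2003.
Fruit set is observed: May 24, 2003 + 16 days = Jun 9, 2003.
The seeds are planted: May 9, 2003.
Germination occurs: May 9, 2003 + 12 days = May 21, 2003.
Flowering begins: May 21, 2003 + 12 days = Jun 2, 2003.
The fruit ripens: Jun 2, 2003 + 21 days = Jun 23, 2003.
Both prerequisites met — fruit set is observed (Jun 9, 2003), the fruit ripens (Jun 23, 2003); the later is Jun 23, 2003.
Harvest takes place: Jun 23, 2003 + 10 days = Jul 3, 2003.

July 3, 2003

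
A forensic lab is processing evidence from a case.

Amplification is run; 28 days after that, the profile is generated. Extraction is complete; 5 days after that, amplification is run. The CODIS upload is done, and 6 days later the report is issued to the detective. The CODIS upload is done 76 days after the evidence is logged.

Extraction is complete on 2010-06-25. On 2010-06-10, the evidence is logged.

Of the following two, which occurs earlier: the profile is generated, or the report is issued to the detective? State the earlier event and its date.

The profile is generated — 2010-07-28

Extraction is complete: Jun 25, 2010.
Amplification is run: Jun 25, 2010 + 5 days = Jun 30, 2010.
The profile is generated: Jun 30, 2010 + 28 days = Jul 28, 2010.
The evidence is logged: Jun 10, 2010.
The CODIS upload is done: Jun 10, 2010 + 76 days = Aug 25, 2010.
The report is issued to the detective: Aug 25, 2010 + 6 days = Aug 31, 2010.
Comparing: the profile is generated on Jul 28, 2010 vs the report is issued to the detective on Aug 31, 2010. Earlier: the profile is generated.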